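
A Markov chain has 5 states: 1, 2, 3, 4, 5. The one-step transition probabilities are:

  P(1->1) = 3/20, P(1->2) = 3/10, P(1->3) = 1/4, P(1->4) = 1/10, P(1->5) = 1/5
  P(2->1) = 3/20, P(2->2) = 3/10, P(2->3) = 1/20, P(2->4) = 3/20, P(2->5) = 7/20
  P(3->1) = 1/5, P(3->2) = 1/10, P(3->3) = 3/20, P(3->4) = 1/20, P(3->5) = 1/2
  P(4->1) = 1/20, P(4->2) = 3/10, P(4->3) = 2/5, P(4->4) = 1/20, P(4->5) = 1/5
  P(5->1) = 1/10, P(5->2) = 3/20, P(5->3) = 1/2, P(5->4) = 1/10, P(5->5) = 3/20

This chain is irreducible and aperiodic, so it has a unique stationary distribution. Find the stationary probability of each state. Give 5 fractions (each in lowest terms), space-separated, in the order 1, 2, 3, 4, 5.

Answer: 8365/59961 12076/59961 1475/5451 5513/59961 17782/59961

Derivation:
The stationary distribution satisfies pi = pi * P, i.e.:
  pi_1 = 3/20*pi_1 + 3/20*pi_2 + 1/5*pi_3 + 1/20*pi_4 + 1/10*pi_5
  pi_2 = 3/10*pi_1 + 3/10*pi_2 + 1/10*pi_3 + 3/10*pi_4 + 3/20*pi_5
  pi_3 = 1/4*pi_1 + 1/20*pi_2 + 3/20*pi_3 + 2/5*pi_4 + 1/2*pi_5
  pi_4 = 1/10*pi_1 + 3/20*pi_2 + 1/20*pi_3 + 1/20*pi_4 + 1/10*pi_5
  pi_5 = 1/5*pi_1 + 7/20*pi_2 + 1/2*pi_3 + 1/5*pi_4 + 3/20*pi_5
with normalization: pi_1 + pi_2 + pi_3 + pi_4 + pi_5 = 1.

Using the first 4 balance equations plus normalization, the linear system A*pi = b is:
  [-17/20, 3/20, 1/5, 1/20, 1/10] . pi = 0
  [3/10, -7/10, 1/10, 3/10, 3/20] . pi = 0
  [1/4, 1/20, -17/20, 2/5, 1/2] . pi = 0
  [1/10, 3/20, 1/20, -19/20, 1/10] . pi = 0
  [1, 1, 1, 1, 1] . pi = 1

Solving yields:
  pi_1 = 8365/59961
  pi_2 = 12076/59961
  pi_3 = 1475/5451
  pi_4 = 5513/59961
  pi_5 = 17782/59961

Verification (pi * P):
  8365/59961*3/20 + 12076/59961*3/20 + 1475/5451*1/5 + 5513/59961*1/20 + 17782/59961*1/10 = 8365/59961 = pi_1  (ok)
  8365/59961*3/10 + 12076/59961*3/10 + 1475/5451*1/10 + 5513/59961*3/10 + 17782/59961*3/20 = 12076/59961 = pi_2  (ok)
  8365/59961*1/4 + 12076/59961*1/20 + 1475/5451*3/20 + 5513/59961*2/5 + 17782/59961*1/2 = 1475/5451 = pi_3  (ok)
  8365/59961*1/10 + 12076/59961*3/20 + 1475/5451*1/20 + 5513/59961*1/20 + 17782/59961*1/10 = 5513/59961 = pi_4  (ok)
  8365/59961*1/5 + 12076/59961*7/20 + 1475/5451*1/2 + 5513/59961*1/5 + 17782/59961*3/20 = 17782/59961 = pi_5  (ok)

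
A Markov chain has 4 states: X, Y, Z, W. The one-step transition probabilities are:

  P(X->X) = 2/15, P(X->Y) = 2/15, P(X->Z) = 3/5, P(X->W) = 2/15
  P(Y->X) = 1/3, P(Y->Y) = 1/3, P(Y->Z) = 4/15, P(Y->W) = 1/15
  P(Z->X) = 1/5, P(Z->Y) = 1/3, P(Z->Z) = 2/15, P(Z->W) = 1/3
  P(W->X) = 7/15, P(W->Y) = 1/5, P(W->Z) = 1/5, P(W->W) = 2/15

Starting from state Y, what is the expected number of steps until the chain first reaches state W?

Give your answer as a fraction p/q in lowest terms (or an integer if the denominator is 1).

Let h_i = expected steps to first reach W from state i.
Boundary: h_W = 0.
First-step equations for the other states:
  h_X = 1 + 2/15*h_X + 2/15*h_Y + 3/5*h_Z + 2/15*h_W
  h_Y = 1 + 1/3*h_X + 1/3*h_Y + 4/15*h_Z + 1/15*h_W
  h_Z = 1 + 1/5*h_X + 1/3*h_Y + 2/15*h_Z + 1/3*h_W

Substituting h_W = 0 and rearranging gives the linear system (I - Q) h = 1:
  [13/15, -2/15, -3/5] . (h_X, h_Y, h_Z) = 1
  [-1/3, 2/3, -4/15] . (h_X, h_Y, h_Z) = 1
  [-1/5, -1/3, 13/15] . (h_X, h_Y, h_Z) = 1

Solving yields:
  h_X = 4185/781
  h_Y = 4740/781
  h_Z = 3690/781

Starting state is Y, so the expected hitting time is h_Y = 4740/781.

Answer: 4740/781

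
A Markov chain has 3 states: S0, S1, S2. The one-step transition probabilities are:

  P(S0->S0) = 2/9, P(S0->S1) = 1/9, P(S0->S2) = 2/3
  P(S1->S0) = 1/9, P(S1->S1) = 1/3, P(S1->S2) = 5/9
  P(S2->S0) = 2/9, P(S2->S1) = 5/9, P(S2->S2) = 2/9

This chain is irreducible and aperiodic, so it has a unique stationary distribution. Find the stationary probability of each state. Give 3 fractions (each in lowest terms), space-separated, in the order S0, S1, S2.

The stationary distribution satisfies pi = pi * P, i.e.:
  pi_S0 = 2/9*pi_S0 + 1/9*pi_S1 + 2/9*pi_S2
  pi_S1 = 1/9*pi_S0 + 1/3*pi_S1 + 5/9*pi_S2
  pi_S2 = 2/3*pi_S0 + 5/9*pi_S1 + 2/9*pi_S2
with normalization: pi_S0 + pi_S1 + pi_S2 = 1.

Using the first 2 balance equations plus normalization, the linear system A*pi = b is:
  [-7/9, 1/9, 2/9] . pi = 0
  [1/9, -2/3, 5/9] . pi = 0
  [1, 1, 1] . pi = 1

Solving yields:
  pi_S0 = 17/95
  pi_S1 = 37/95
  pi_S2 = 41/95

Verification (pi * P):
  17/95*2/9 + 37/95*1/9 + 41/95*2/9 = 17/95 = pi_S0  (ok)
  17/95*1/9 + 37/95*1/3 + 41/95*5/9 = 37/95 = pi_S1  (ok)
  17/95*2/3 + 37/95*5/9 + 41/95*2/9 = 41/95 = pi_S2  (ok)

Answer: 17/95 37/95 41/95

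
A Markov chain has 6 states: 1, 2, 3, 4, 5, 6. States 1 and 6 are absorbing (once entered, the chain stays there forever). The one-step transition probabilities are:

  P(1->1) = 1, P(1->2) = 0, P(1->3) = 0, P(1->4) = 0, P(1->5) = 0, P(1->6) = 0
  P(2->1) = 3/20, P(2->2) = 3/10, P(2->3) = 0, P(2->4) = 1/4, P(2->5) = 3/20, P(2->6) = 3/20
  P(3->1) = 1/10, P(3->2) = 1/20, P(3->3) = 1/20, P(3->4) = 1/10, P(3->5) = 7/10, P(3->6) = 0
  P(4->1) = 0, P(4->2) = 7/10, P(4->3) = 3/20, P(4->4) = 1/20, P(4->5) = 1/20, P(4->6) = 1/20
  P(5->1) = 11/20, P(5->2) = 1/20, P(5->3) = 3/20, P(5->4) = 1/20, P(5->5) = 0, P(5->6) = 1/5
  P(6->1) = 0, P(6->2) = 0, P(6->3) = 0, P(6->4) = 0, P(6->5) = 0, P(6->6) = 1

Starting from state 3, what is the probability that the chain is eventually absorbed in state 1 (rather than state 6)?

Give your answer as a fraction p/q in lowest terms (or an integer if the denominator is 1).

Answer: 43911/60715

Derivation:
Let a_i = P(absorbed in 1 | start in state i).
Boundary conditions: a_1 = 1, a_6 = 0.
For each transient state i, a_i = sum_j P(i->j) * a_j:
  a_2 = 3/20*a_1 + 3/10*a_2 + 0*a_3 + 1/4*a_4 + 3/20*a_5 + 3/20*a_6
  a_3 = 1/10*a_1 + 1/20*a_2 + 1/20*a_3 + 1/10*a_4 + 7/10*a_5 + 0*a_6
  a_4 = 0*a_1 + 7/10*a_2 + 3/20*a_3 + 1/20*a_4 + 1/20*a_5 + 1/20*a_6
  a_5 = 11/20*a_1 + 1/20*a_2 + 3/20*a_3 + 1/20*a_4 + 0*a_5 + 1/5*a_6

Substituting a_1 = 1 and a_6 = 0, rearrange to (I - Q) a = r where r[i] = P(i -> 1):
  [7/10, 0, -1/4, -3/20] . (a_2, a_3, a_4, a_5) = 3/20
  [-1/20, 19/20, -1/10, -7/10] . (a_2, a_3, a_4, a_5) = 1/10
  [-7/10, -3/20, 19/20, -1/20] . (a_2, a_3, a_4, a_5) = 0
  [-1/20, -3/20, -1/20, 1] . (a_2, a_3, a_4, a_5) = 11/20

Solving yields:
  a_2 = 6953/12143
  a_3 = 43911/60715
  a_4 = 34837/60715
  a_5 = 8692/12143

Starting state is 3, so the absorption probability is a_3 = 43911/60715.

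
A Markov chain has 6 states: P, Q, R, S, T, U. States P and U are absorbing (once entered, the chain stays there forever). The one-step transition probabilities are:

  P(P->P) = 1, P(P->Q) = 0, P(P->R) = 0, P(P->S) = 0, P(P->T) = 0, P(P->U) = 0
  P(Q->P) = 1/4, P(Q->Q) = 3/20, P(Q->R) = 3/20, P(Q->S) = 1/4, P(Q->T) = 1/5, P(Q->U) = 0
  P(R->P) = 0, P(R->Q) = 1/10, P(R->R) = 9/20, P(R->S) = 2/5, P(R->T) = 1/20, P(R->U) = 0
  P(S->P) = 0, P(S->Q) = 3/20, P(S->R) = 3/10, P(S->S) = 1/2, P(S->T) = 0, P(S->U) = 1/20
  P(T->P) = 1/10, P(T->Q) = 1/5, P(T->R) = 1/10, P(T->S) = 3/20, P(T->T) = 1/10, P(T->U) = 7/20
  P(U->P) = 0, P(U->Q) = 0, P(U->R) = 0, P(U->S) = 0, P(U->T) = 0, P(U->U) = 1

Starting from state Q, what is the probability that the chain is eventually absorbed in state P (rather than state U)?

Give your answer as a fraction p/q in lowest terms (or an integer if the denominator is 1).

Let a_i = P(absorbed in P | start in state i).
Boundary conditions: a_P = 1, a_U = 0.
For each transient state i, a_i = sum_j P(i->j) * a_j:
  a_Q = 1/4*a_P + 3/20*a_Q + 3/20*a_R + 1/4*a_S + 1/5*a_T + 0*a_U
  a_R = 0*a_P + 1/10*a_Q + 9/20*a_R + 2/5*a_S + 1/20*a_T + 0*a_U
  a_S = 0*a_P + 3/20*a_Q + 3/10*a_R + 1/2*a_S + 0*a_T + 1/20*a_U
  a_T = 1/10*a_P + 1/5*a_Q + 1/10*a_R + 3/20*a_S + 1/10*a_T + 7/20*a_U

Substituting a_P = 1 and a_U = 0, rearrange to (I - Q) a = r where r[i] = P(i -> P):
  [17/20, -3/20, -1/4, -1/5] . (a_Q, a_R, a_S, a_T) = 1/4
  [-1/10, 11/20, -2/5, -1/20] . (a_Q, a_R, a_S, a_T) = 0
  [-3/20, -3/10, 1/2, 0] . (a_Q, a_R, a_S, a_T) = 0
  [-1/5, -1/10, -3/20, 9/10] . (a_Q, a_R, a_S, a_T) = 1/10

Solving yields:
  a_Q = 78/127
  a_R = 4867/9779
  a_S = 4722/9779
  a_T = 3749/9779

Starting state is Q, so the absorption probability is a_Q = 78/127.

Answer: 78/127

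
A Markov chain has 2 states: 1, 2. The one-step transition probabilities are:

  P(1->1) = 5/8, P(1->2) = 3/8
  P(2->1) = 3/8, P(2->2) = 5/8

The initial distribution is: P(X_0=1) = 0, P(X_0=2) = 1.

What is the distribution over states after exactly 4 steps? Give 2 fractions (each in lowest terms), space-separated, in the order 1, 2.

Answer: 255/512 257/512

Derivation:
Propagating the distribution step by step (d_{t+1} = d_t * P):
d_0 = (1=0, 2=1)
  d_1[1] = 0*5/8 + 1*3/8 = 3/8
  d_1[2] = 0*3/8 + 1*5/8 = 5/8
d_1 = (1=3/8, 2=5/8)
  d_2[1] = 3/8*5/8 + 5/8*3/8 = 15/32
  d_2[2] = 3/8*3/8 + 5/8*5/8 = 17/32
d_2 = (1=15/32, 2=17/32)
  d_3[1] = 15/32*5/8 + 17/32*3/8 = 63/128
  d_3[2] = 15/32*3/8 + 17/32*5/8 = 65/128
d_3 = (1=63/128, 2=65/128)
  d_4[1] = 63/128*5/8 + 65/128*3/8 = 255/512
  d_4[2] = 63/128*3/8 + 65/128*5/8 = 257/512
d_4 = (1=255/512, 2=257/512)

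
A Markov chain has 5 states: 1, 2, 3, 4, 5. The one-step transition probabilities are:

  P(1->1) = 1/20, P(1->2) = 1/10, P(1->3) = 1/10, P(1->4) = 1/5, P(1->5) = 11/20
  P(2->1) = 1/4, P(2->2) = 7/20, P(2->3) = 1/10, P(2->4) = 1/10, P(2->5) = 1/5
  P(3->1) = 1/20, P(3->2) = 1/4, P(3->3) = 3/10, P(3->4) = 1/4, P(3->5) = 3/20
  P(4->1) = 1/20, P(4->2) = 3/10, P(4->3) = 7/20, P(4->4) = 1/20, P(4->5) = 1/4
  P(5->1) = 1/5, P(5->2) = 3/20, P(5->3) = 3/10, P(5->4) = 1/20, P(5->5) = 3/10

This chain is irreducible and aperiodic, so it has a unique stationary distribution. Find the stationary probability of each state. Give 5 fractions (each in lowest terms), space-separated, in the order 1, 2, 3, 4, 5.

Answer: 20275/148121 34386/148121 34457/148121 19058/148121 39945/148121

Derivation:
The stationary distribution satisfies pi = pi * P, i.e.:
  pi_1 = 1/20*pi_1 + 1/4*pi_2 + 1/20*pi_3 + 1/20*pi_4 + 1/5*pi_5
  pi_2 = 1/10*pi_1 + 7/20*pi_2 + 1/4*pi_3 + 3/10*pi_4 + 3/20*pi_5
  pi_3 = 1/10*pi_1 + 1/10*pi_2 + 3/10*pi_3 + 7/20*pi_4 + 3/10*pi_5
  pi_4 = 1/5*pi_1 + 1/10*pi_2 + 1/4*pi_3 + 1/20*pi_4 + 1/20*pi_5
  pi_5 = 11/20*pi_1 + 1/5*pi_2 + 3/20*pi_3 + 1/4*pi_4 + 3/10*pi_5
with normalization: pi_1 + pi_2 + pi_3 + pi_4 + pi_5 = 1.

Using the first 4 balance equations plus normalization, the linear system A*pi = b is:
  [-19/20, 1/4, 1/20, 1/20, 1/5] . pi = 0
  [1/10, -13/20, 1/4, 3/10, 3/20] . pi = 0
  [1/10, 1/10, -7/10, 7/20, 3/10] . pi = 0
  [1/5, 1/10, 1/4, -19/20, 1/20] . pi = 0
  [1, 1, 1, 1, 1] . pi = 1

Solving yields:
  pi_1 = 20275/148121
  pi_2 = 34386/148121
  pi_3 = 34457/148121
  pi_4 = 19058/148121
  pi_5 = 39945/148121

Verification (pi * P):
  20275/148121*1/20 + 34386/148121*1/4 + 34457/148121*1/20 + 19058/148121*1/20 + 39945/148121*1/5 = 20275/148121 = pi_1  (ok)
  20275/148121*1/10 + 34386/148121*7/20 + 34457/148121*1/4 + 19058/148121*3/10 + 39945/148121*3/20 = 34386/148121 = pi_2  (ok)
  20275/148121*1/10 + 34386/148121*1/10 + 34457/148121*3/10 + 19058/148121*7/20 + 39945/148121*3/10 = 34457/148121 = pi_3  (ok)
  20275/148121*1/5 + 34386/148121*1/10 + 34457/148121*1/4 + 19058/148121*1/20 + 39945/148121*1/20 = 19058/148121 = pi_4  (ok)
  20275/148121*11/20 + 34386/148121*1/5 + 34457/148121*3/20 + 19058/148121*1/4 + 39945/148121*3/10 = 39945/148121 = pi_5  (ok)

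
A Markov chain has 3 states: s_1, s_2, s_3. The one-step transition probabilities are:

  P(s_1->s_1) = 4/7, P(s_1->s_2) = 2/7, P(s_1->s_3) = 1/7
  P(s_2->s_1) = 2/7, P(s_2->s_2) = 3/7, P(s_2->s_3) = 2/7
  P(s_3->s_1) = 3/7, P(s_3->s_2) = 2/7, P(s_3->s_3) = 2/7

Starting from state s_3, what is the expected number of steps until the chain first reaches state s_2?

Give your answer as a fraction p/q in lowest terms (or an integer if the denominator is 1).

Answer: 7/2

Derivation:
Let h_i = expected steps to first reach s_2 from state i.
Boundary: h_s_2 = 0.
First-step equations for the other states:
  h_s_1 = 1 + 4/7*h_s_1 + 2/7*h_s_2 + 1/7*h_s_3
  h_s_3 = 1 + 3/7*h_s_1 + 2/7*h_s_2 + 2/7*h_s_3

Substituting h_s_2 = 0 and rearranging gives the linear system (I - Q) h = 1:
  [3/7, -1/7] . (h_s_1, h_s_3) = 1
  [-3/7, 5/7] . (h_s_1, h_s_3) = 1

Solving yields:
  h_s_1 = 7/2
  h_s_3 = 7/2

Starting state is s_3, so the expected hitting time is h_s_3 = 7/2.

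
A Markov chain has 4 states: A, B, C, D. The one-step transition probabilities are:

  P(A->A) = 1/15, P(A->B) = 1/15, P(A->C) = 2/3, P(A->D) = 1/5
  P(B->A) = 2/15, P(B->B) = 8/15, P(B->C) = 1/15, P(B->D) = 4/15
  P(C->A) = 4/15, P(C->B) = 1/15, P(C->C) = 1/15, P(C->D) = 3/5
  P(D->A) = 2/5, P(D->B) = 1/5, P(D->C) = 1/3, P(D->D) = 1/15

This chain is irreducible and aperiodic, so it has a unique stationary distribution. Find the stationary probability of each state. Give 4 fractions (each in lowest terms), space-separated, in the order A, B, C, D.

The stationary distribution satisfies pi = pi * P, i.e.:
  pi_A = 1/15*pi_A + 2/15*pi_B + 4/15*pi_C + 2/5*pi_D
  pi_B = 1/15*pi_A + 8/15*pi_B + 1/15*pi_C + 1/5*pi_D
  pi_C = 2/3*pi_A + 1/15*pi_B + 1/15*pi_C + 1/3*pi_D
  pi_D = 1/5*pi_A + 4/15*pi_B + 3/5*pi_C + 1/15*pi_D
with normalization: pi_A + pi_B + pi_C + pi_D = 1.

Using the first 3 balance equations plus normalization, the linear system A*pi = b is:
  [-14/15, 2/15, 4/15, 2/5] . pi = 0
  [1/15, -7/15, 1/15, 1/5] . pi = 0
  [2/3, 1/15, -14/15, 1/3] . pi = 0
  [1, 1, 1, 1] . pi = 1

Solving yields:
  pi_A = 23/99
  pi_B = 13/66
  pi_C = 28/99
  pi_D = 19/66

Verification (pi * P):
  23/99*1/15 + 13/66*2/15 + 28/99*4/15 + 19/66*2/5 = 23/99 = pi_A  (ok)
  23/99*1/15 + 13/66*8/15 + 28/99*1/15 + 19/66*1/5 = 13/66 = pi_B  (ok)
  23/99*2/3 + 13/66*1/15 + 28/99*1/15 + 19/66*1/3 = 28/99 = pi_C  (ok)
  23/99*1/5 + 13/66*4/15 + 28/99*3/5 + 19/66*1/15 = 19/66 = pi_D  (ok)

Answer: 23/99 13/66 28/99 19/66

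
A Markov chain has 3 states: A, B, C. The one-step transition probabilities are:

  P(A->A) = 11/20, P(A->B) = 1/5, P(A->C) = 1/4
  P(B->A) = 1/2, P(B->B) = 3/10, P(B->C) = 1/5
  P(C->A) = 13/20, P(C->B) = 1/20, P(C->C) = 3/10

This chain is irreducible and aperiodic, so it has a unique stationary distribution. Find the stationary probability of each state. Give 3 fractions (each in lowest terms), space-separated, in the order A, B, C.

Answer: 64/113 61/339 86/339

Derivation:
The stationary distribution satisfies pi = pi * P, i.e.:
  pi_A = 11/20*pi_A + 1/2*pi_B + 13/20*pi_C
  pi_B = 1/5*pi_A + 3/10*pi_B + 1/20*pi_C
  pi_C = 1/4*pi_A + 1/5*pi_B + 3/10*pi_C
with normalization: pi_A + pi_B + pi_C = 1.

Using the first 2 balance equations plus normalization, the linear system A*pi = b is:
  [-9/20, 1/2, 13/20] . pi = 0
  [1/5, -7/10, 1/20] . pi = 0
  [1, 1, 1] . pi = 1

Solving yields:
  pi_A = 64/113
  pi_B = 61/339
  pi_C = 86/339

Verification (pi * P):
  64/113*11/20 + 61/339*1/2 + 86/339*13/20 = 64/113 = pi_A  (ok)
  64/113*1/5 + 61/339*3/10 + 86/339*1/20 = 61/339 = pi_B  (ok)
  64/113*1/4 + 61/339*1/5 + 86/339*3/10 = 86/339 = pi_C  (ok)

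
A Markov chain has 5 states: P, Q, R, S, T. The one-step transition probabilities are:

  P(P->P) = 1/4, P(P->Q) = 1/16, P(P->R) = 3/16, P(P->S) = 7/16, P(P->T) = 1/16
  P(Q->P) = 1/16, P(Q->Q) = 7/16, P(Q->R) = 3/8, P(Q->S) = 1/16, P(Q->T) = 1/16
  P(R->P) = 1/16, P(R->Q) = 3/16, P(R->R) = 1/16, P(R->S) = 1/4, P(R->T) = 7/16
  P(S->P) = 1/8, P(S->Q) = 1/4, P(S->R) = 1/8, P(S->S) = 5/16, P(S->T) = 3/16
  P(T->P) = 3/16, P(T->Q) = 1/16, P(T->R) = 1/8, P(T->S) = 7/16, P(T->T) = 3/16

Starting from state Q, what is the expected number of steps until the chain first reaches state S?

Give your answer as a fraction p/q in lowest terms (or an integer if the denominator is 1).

Answer: 5560/1173

Derivation:
Let h_i = expected steps to first reach S from state i.
Boundary: h_S = 0.
First-step equations for the other states:
  h_P = 1 + 1/4*h_P + 1/16*h_Q + 3/16*h_R + 7/16*h_S + 1/16*h_T
  h_Q = 1 + 1/16*h_P + 7/16*h_Q + 3/8*h_R + 1/16*h_S + 1/16*h_T
  h_R = 1 + 1/16*h_P + 3/16*h_Q + 1/16*h_R + 1/4*h_S + 7/16*h_T
  h_T = 1 + 3/16*h_P + 1/16*h_Q + 1/8*h_R + 7/16*h_S + 3/16*h_T

Substituting h_S = 0 and rearranging gives the linear system (I - Q) h = 1:
  [3/4, -1/16, -3/16, -1/16] . (h_P, h_Q, h_R, h_T) = 1
  [-1/16, 9/16, -3/8, -1/16] . (h_P, h_Q, h_R, h_T) = 1
  [-1/16, -3/16, 15/16, -7/16] . (h_P, h_Q, h_R, h_T) = 1
  [-3/16, -1/16, -1/8, 13/16] . (h_P, h_Q, h_R, h_T) = 1

Solving yields:
  h_P = 3328/1173
  h_Q = 5560/1173
  h_R = 4112/1173
  h_T = 3272/1173

Starting state is Q, so the expected hitting time is h_Q = 5560/1173.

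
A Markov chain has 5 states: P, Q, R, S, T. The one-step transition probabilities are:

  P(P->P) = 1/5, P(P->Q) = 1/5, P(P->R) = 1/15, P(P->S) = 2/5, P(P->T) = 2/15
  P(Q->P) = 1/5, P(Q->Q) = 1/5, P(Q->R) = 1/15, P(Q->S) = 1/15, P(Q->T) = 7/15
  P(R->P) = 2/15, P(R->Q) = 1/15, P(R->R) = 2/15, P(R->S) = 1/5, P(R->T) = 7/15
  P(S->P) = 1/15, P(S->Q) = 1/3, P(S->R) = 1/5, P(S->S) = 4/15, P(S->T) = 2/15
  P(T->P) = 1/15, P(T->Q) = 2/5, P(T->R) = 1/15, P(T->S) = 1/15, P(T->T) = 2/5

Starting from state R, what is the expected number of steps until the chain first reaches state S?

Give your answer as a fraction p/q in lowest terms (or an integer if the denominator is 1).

Let h_i = expected steps to first reach S from state i.
Boundary: h_S = 0.
First-step equations for the other states:
  h_P = 1 + 1/5*h_P + 1/5*h_Q + 1/15*h_R + 2/5*h_S + 2/15*h_T
  h_Q = 1 + 1/5*h_P + 1/5*h_Q + 1/15*h_R + 1/15*h_S + 7/15*h_T
  h_R = 1 + 2/15*h_P + 1/15*h_Q + 2/15*h_R + 1/5*h_S + 7/15*h_T
  h_T = 1 + 1/15*h_P + 2/5*h_Q + 1/15*h_R + 1/15*h_S + 2/5*h_T

Substituting h_S = 0 and rearranging gives the linear system (I - Q) h = 1:
  [4/5, -1/5, -1/15, -2/15] . (h_P, h_Q, h_R, h_T) = 1
  [-1/5, 4/5, -1/15, -7/15] . (h_P, h_Q, h_R, h_T) = 1
  [-2/15, -1/15, 13/15, -7/15] . (h_P, h_Q, h_R, h_T) = 1
  [-1/15, -2/5, -1/15, 3/5] . (h_P, h_Q, h_R, h_T) = 1

Solving yields:
  h_P = 1575/299
  h_Q = 105/13
  h_R = 2130/299
  h_T = 2520/299

Starting state is R, so the expected hitting time is h_R = 2130/299.

Answer: 2130/299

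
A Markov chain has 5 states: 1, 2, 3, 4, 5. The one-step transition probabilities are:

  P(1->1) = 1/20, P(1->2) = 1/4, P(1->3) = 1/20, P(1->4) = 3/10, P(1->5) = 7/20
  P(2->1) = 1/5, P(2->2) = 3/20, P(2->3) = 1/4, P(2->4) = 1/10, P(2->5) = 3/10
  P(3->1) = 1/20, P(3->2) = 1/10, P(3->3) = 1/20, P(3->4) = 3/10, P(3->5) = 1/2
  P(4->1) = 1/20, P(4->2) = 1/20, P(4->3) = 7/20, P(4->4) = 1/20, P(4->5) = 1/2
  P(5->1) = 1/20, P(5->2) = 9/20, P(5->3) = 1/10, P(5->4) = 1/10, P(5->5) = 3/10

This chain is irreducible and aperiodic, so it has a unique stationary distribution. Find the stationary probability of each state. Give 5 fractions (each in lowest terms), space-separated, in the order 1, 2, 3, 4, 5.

The stationary distribution satisfies pi = pi * P, i.e.:
  pi_1 = 1/20*pi_1 + 1/5*pi_2 + 1/20*pi_3 + 1/20*pi_4 + 1/20*pi_5
  pi_2 = 1/4*pi_1 + 3/20*pi_2 + 1/10*pi_3 + 1/20*pi_4 + 9/20*pi_5
  pi_3 = 1/20*pi_1 + 1/4*pi_2 + 1/20*pi_3 + 7/20*pi_4 + 1/10*pi_5
  pi_4 = 3/10*pi_1 + 1/10*pi_2 + 3/10*pi_3 + 1/20*pi_4 + 1/10*pi_5
  pi_5 = 7/20*pi_1 + 3/10*pi_2 + 1/2*pi_3 + 1/2*pi_4 + 3/10*pi_5
with normalization: pi_1 + pi_2 + pi_3 + pi_4 + pi_5 = 1.

Using the first 4 balance equations plus normalization, the linear system A*pi = b is:
  [-19/20, 1/5, 1/20, 1/20, 1/20] . pi = 0
  [1/4, -17/20, 1/10, 1/20, 9/20] . pi = 0
  [1/20, 1/4, -19/20, 7/20, 1/10] . pi = 0
  [3/10, 1/10, 3/10, -19/20, 1/10] . pi = 0
  [1, 1, 1, 1, 1] . pi = 1

Solving yields:
  pi_1 = 20558/236611
  pi_2 = 58183/236611
  pi_3 = 37883/236611
  pi_4 = 33666/236611
  pi_5 = 86321/236611

Verification (pi * P):
  20558/236611*1/20 + 58183/236611*1/5 + 37883/236611*1/20 + 33666/236611*1/20 + 86321/236611*1/20 = 20558/236611 = pi_1  (ok)
  20558/236611*1/4 + 58183/236611*3/20 + 37883/236611*1/10 + 33666/236611*1/20 + 86321/236611*9/20 = 58183/236611 = pi_2  (ok)
  20558/236611*1/20 + 58183/236611*1/4 + 37883/236611*1/20 + 33666/236611*7/20 + 86321/236611*1/10 = 37883/236611 = pi_3  (ok)
  20558/236611*3/10 + 58183/236611*1/10 + 37883/236611*3/10 + 33666/236611*1/20 + 86321/236611*1/10 = 33666/236611 = pi_4  (ok)
  20558/236611*7/20 + 58183/236611*3/10 + 37883/236611*1/2 + 33666/236611*1/2 + 86321/236611*3/10 = 86321/236611 = pi_5  (ok)

Answer: 20558/236611 58183/236611 37883/236611 33666/236611 86321/236611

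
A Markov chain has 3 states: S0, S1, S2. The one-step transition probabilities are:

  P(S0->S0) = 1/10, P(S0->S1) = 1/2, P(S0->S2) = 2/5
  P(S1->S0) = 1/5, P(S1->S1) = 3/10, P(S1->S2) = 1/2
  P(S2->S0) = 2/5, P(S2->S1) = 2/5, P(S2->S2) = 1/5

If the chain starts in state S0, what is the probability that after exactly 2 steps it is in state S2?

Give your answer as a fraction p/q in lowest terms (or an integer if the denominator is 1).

Answer: 37/100

Derivation:
Computing P^2 by repeated multiplication:
P^1 =
  S0: [1/10, 1/2, 2/5]
  S1: [1/5, 3/10, 1/2]
  S2: [2/5, 2/5, 1/5]
P^2 =
  S0: [27/100, 9/25, 37/100]
  S1: [7/25, 39/100, 33/100]
  S2: [1/5, 2/5, 2/5]

(P^2)[S0 -> S2] = 37/100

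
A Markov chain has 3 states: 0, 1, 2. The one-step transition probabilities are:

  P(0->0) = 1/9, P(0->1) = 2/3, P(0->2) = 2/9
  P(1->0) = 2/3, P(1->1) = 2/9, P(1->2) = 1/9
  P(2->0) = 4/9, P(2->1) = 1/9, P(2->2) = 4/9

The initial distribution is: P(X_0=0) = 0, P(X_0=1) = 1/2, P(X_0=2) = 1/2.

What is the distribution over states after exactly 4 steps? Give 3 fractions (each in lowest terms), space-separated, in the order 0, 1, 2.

Answer: 2420/6561 5161/13122 3121/13122

Derivation:
Propagating the distribution step by step (d_{t+1} = d_t * P):
d_0 = (0=0, 1=1/2, 2=1/2)
  d_1[0] = 0*1/9 + 1/2*2/3 + 1/2*4/9 = 5/9
  d_1[1] = 0*2/3 + 1/2*2/9 + 1/2*1/9 = 1/6
  d_1[2] = 0*2/9 + 1/2*1/9 + 1/2*4/9 = 5/18
d_1 = (0=5/9, 1=1/6, 2=5/18)
  d_2[0] = 5/9*1/9 + 1/6*2/3 + 5/18*4/9 = 8/27
  d_2[1] = 5/9*2/3 + 1/6*2/9 + 5/18*1/9 = 71/162
  d_2[2] = 5/9*2/9 + 1/6*1/9 + 5/18*4/9 = 43/162
d_2 = (0=8/27, 1=71/162, 2=43/162)
  d_3[0] = 8/27*1/9 + 71/162*2/3 + 43/162*4/9 = 323/729
  d_3[1] = 8/27*2/3 + 71/162*2/9 + 43/162*1/9 = 473/1458
  d_3[2] = 8/27*2/9 + 71/162*1/9 + 43/162*4/9 = 113/486
d_3 = (0=323/729, 1=473/1458, 2=113/486)
  d_4[0] = 323/729*1/9 + 473/1458*2/3 + 113/486*4/9 = 2420/6561
  d_4[1] = 323/729*2/3 + 473/1458*2/9 + 113/486*1/9 = 5161/13122
  d_4[2] = 323/729*2/9 + 473/1458*1/9 + 113/486*4/9 = 3121/13122
d_4 = (0=2420/6561, 1=5161/13122, 2=3121/13122)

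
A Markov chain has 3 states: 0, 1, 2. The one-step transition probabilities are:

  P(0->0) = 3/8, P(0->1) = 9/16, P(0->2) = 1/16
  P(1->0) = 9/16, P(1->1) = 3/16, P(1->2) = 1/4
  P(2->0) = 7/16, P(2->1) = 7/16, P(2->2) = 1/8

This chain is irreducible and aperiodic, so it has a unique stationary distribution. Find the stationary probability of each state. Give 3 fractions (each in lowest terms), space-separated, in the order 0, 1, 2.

Answer: 11/24 19/48 7/48

Derivation:
The stationary distribution satisfies pi = pi * P, i.e.:
  pi_0 = 3/8*pi_0 + 9/16*pi_1 + 7/16*pi_2
  pi_1 = 9/16*pi_0 + 3/16*pi_1 + 7/16*pi_2
  pi_2 = 1/16*pi_0 + 1/4*pi_1 + 1/8*pi_2
with normalization: pi_0 + pi_1 + pi_2 = 1.

Using the first 2 balance equations plus normalization, the linear system A*pi = b is:
  [-5/8, 9/16, 7/16] . pi = 0
  [9/16, -13/16, 7/16] . pi = 0
  [1, 1, 1] . pi = 1

Solving yields:
  pi_0 = 11/24
  pi_1 = 19/48
  pi_2 = 7/48

Verification (pi * P):
  11/24*3/8 + 19/48*9/16 + 7/48*7/16 = 11/24 = pi_0  (ok)
  11/24*9/16 + 19/48*3/16 + 7/48*7/16 = 19/48 = pi_1  (ok)
  11/24*1/16 + 19/48*1/4 + 7/48*1/8 = 7/48 = pi_2  (ok)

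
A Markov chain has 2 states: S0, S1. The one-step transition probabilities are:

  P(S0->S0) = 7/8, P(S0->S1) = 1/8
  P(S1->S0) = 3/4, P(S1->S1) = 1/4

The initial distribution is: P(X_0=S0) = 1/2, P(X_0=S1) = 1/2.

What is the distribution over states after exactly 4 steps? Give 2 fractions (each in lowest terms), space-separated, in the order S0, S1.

Answer: 7021/8192 1171/8192

Derivation:
Propagating the distribution step by step (d_{t+1} = d_t * P):
d_0 = (S0=1/2, S1=1/2)
  d_1[S0] = 1/2*7/8 + 1/2*3/4 = 13/16
  d_1[S1] = 1/2*1/8 + 1/2*1/4 = 3/16
d_1 = (S0=13/16, S1=3/16)
  d_2[S0] = 13/16*7/8 + 3/16*3/4 = 109/128
  d_2[S1] = 13/16*1/8 + 3/16*1/4 = 19/128
d_2 = (S0=109/128, S1=19/128)
  d_3[S0] = 109/128*7/8 + 19/128*3/4 = 877/1024
  d_3[S1] = 109/128*1/8 + 19/128*1/4 = 147/1024
d_3 = (S0=877/1024, S1=147/1024)
  d_4[S0] = 877/1024*7/8 + 147/1024*3/4 = 7021/8192
  d_4[S1] = 877/1024*1/8 + 147/1024*1/4 = 1171/8192
d_4 = (S0=7021/8192, S1=1171/8192)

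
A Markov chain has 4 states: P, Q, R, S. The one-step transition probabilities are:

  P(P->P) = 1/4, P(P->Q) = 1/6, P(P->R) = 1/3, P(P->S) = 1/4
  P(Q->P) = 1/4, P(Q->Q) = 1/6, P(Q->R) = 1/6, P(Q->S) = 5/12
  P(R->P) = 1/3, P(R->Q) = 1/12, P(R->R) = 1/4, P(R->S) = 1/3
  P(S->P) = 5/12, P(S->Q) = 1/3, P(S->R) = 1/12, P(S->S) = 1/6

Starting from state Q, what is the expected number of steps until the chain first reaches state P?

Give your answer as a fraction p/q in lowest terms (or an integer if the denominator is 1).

Answer: 1968/623

Derivation:
Let h_i = expected steps to first reach P from state i.
Boundary: h_P = 0.
First-step equations for the other states:
  h_Q = 1 + 1/4*h_P + 1/6*h_Q + 1/6*h_R + 5/12*h_S
  h_R = 1 + 1/3*h_P + 1/12*h_Q + 1/4*h_R + 1/3*h_S
  h_S = 1 + 5/12*h_P + 1/3*h_Q + 1/12*h_R + 1/6*h_S

Substituting h_P = 0 and rearranging gives the linear system (I - Q) h = 1:
  [5/6, -1/6, -5/12] . (h_Q, h_R, h_S) = 1
  [-1/12, 3/4, -1/3] . (h_Q, h_R, h_S) = 1
  [-1/3, -1/12, 5/6] . (h_Q, h_R, h_S) = 1

Solving yields:
  h_Q = 1968/623
  h_R = 1812/623
  h_S = 1716/623

Starting state is Q, so the expected hitting time is h_Q = 1968/623.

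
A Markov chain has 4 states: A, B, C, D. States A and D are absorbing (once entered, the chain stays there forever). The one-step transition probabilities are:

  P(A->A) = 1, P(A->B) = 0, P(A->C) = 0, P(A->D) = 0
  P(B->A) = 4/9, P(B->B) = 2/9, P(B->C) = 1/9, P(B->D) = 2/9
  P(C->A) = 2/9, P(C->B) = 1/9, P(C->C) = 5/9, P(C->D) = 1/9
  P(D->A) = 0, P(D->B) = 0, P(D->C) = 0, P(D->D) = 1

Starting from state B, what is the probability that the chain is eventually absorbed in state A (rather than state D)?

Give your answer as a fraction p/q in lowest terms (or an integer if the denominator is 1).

Answer: 2/3

Derivation:
Let a_i = P(absorbed in A | start in state i).
Boundary conditions: a_A = 1, a_D = 0.
For each transient state i, a_i = sum_j P(i->j) * a_j:
  a_B = 4/9*a_A + 2/9*a_B + 1/9*a_C + 2/9*a_D
  a_C = 2/9*a_A + 1/9*a_B + 5/9*a_C + 1/9*a_D

Substituting a_A = 1 and a_D = 0, rearrange to (I - Q) a = r where r[i] = P(i -> A):
  [7/9, -1/9] . (a_B, a_C) = 4/9
  [-1/9, 4/9] . (a_B, a_C) = 2/9

Solving yields:
  a_B = 2/3
  a_C = 2/3

Starting state is B, so the absorption probability is a_B = 2/3.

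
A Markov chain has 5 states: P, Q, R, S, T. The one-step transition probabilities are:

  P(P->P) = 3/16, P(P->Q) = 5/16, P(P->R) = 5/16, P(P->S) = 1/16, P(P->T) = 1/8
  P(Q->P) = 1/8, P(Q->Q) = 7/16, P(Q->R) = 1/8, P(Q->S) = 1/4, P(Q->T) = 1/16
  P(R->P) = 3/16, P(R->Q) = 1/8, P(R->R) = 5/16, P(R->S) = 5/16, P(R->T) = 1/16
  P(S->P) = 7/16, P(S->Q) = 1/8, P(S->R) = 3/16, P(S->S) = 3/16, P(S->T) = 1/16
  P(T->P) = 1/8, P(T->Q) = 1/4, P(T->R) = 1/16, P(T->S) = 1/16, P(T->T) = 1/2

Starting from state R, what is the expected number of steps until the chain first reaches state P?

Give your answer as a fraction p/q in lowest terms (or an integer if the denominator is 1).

Let h_i = expected steps to first reach P from state i.
Boundary: h_P = 0.
First-step equations for the other states:
  h_Q = 1 + 1/8*h_P + 7/16*h_Q + 1/8*h_R + 1/4*h_S + 1/16*h_T
  h_R = 1 + 3/16*h_P + 1/8*h_Q + 5/16*h_R + 5/16*h_S + 1/16*h_T
  h_S = 1 + 7/16*h_P + 1/8*h_Q + 3/16*h_R + 3/16*h_S + 1/16*h_T
  h_T = 1 + 1/8*h_P + 1/4*h_Q + 1/16*h_R + 1/16*h_S + 1/2*h_T

Substituting h_P = 0 and rearranging gives the linear system (I - Q) h = 1:
  [9/16, -1/8, -1/4, -1/16] . (h_Q, h_R, h_S, h_T) = 1
  [-1/8, 11/16, -5/16, -1/16] . (h_Q, h_R, h_S, h_T) = 1
  [-1/8, -3/16, 13/16, -1/16] . (h_Q, h_R, h_S, h_T) = 1
  [-1/4, -1/16, -1/16, 1/2] . (h_Q, h_R, h_S, h_T) = 1

Solving yields:
  h_Q = 180/37
  h_R = 162/37
  h_S = 126/37
  h_T = 200/37

Starting state is R, so the expected hitting time is h_R = 162/37.

Answer: 162/37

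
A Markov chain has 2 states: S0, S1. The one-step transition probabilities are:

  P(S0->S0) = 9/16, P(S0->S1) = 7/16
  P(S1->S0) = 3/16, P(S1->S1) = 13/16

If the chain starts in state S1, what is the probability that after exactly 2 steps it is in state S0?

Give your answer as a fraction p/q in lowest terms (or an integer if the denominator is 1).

Computing P^2 by repeated multiplication:
P^1 =
  S0: [9/16, 7/16]
  S1: [3/16, 13/16]
P^2 =
  S0: [51/128, 77/128]
  S1: [33/128, 95/128]

(P^2)[S1 -> S0] = 33/128

Answer: 33/128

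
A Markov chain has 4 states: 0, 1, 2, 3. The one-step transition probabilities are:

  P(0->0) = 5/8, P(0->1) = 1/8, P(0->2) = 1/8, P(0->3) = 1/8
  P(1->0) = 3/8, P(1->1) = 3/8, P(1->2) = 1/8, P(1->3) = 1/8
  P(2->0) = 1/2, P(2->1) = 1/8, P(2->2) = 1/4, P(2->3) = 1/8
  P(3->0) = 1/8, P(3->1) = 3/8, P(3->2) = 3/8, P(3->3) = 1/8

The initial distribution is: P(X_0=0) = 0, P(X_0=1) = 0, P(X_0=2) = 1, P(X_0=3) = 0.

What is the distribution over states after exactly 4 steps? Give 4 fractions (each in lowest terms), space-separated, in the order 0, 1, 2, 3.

Answer: 501/1024 53/256 183/1024 1/8

Derivation:
Propagating the distribution step by step (d_{t+1} = d_t * P):
d_0 = (0=0, 1=0, 2=1, 3=0)
  d_1[0] = 0*5/8 + 0*3/8 + 1*1/2 + 0*1/8 = 1/2
  d_1[1] = 0*1/8 + 0*3/8 + 1*1/8 + 0*3/8 = 1/8
  d_1[2] = 0*1/8 + 0*1/8 + 1*1/4 + 0*3/8 = 1/4
  d_1[3] = 0*1/8 + 0*1/8 + 1*1/8 + 0*1/8 = 1/8
d_1 = (0=1/2, 1=1/8, 2=1/4, 3=1/8)
  d_2[0] = 1/2*5/8 + 1/8*3/8 + 1/4*1/2 + 1/8*1/8 = 1/2
  d_2[1] = 1/2*1/8 + 1/8*3/8 + 1/4*1/8 + 1/8*3/8 = 3/16
  d_2[2] = 1/2*1/8 + 1/8*1/8 + 1/4*1/4 + 1/8*3/8 = 3/16
  d_2[3] = 1/2*1/8 + 1/8*1/8 + 1/4*1/8 + 1/8*1/8 = 1/8
d_2 = (0=1/2, 1=3/16, 2=3/16, 3=1/8)
  d_3[0] = 1/2*5/8 + 3/16*3/8 + 3/16*1/2 + 1/8*1/8 = 63/128
  d_3[1] = 1/2*1/8 + 3/16*3/8 + 3/16*1/8 + 1/8*3/8 = 13/64
  d_3[2] = 1/2*1/8 + 3/16*1/8 + 3/16*1/4 + 1/8*3/8 = 23/128
  d_3[3] = 1/2*1/8 + 3/16*1/8 + 3/16*1/8 + 1/8*1/8 = 1/8
d_3 = (0=63/128, 1=13/64, 2=23/128, 3=1/8)
  d_4[0] = 63/128*5/8 + 13/64*3/8 + 23/128*1/2 + 1/8*1/8 = 501/1024
  d_4[1] = 63/128*1/8 + 13/64*3/8 + 23/128*1/8 + 1/8*3/8 = 53/256
  d_4[2] = 63/128*1/8 + 13/64*1/8 + 23/128*1/4 + 1/8*3/8 = 183/1024
  d_4[3] = 63/128*1/8 + 13/64*1/8 + 23/128*1/8 + 1/8*1/8 = 1/8
d_4 = (0=501/1024, 1=53/256, 2=183/1024, 3=1/8)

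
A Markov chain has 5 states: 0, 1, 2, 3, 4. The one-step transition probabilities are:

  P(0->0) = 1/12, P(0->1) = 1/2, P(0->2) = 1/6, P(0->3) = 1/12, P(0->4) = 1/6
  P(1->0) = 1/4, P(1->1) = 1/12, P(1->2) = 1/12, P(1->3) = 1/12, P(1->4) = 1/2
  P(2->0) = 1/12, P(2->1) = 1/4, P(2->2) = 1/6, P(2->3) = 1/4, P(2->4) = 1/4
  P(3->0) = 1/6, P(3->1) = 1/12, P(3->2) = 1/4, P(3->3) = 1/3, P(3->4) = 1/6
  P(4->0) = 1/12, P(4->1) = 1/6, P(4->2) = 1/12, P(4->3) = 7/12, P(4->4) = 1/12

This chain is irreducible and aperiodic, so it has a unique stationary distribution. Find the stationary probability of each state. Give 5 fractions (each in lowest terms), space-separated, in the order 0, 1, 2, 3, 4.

Answer: 361/2599 2417/12995 2042/12995 3831/12995 580/2599

Derivation:
The stationary distribution satisfies pi = pi * P, i.e.:
  pi_0 = 1/12*pi_0 + 1/4*pi_1 + 1/12*pi_2 + 1/6*pi_3 + 1/12*pi_4
  pi_1 = 1/2*pi_0 + 1/12*pi_1 + 1/4*pi_2 + 1/12*pi_3 + 1/6*pi_4
  pi_2 = 1/6*pi_0 + 1/12*pi_1 + 1/6*pi_2 + 1/4*pi_3 + 1/12*pi_4
  pi_3 = 1/12*pi_0 + 1/12*pi_1 + 1/4*pi_2 + 1/3*pi_3 + 7/12*pi_4
  pi_4 = 1/6*pi_0 + 1/2*pi_1 + 1/4*pi_2 + 1/6*pi_3 + 1/12*pi_4
with normalization: pi_0 + pi_1 + pi_2 + pi_3 + pi_4 = 1.

Using the first 4 balance equations plus normalization, the linear system A*pi = b is:
  [-11/12, 1/4, 1/12, 1/6, 1/12] . pi = 0
  [1/2, -11/12, 1/4, 1/12, 1/6] . pi = 0
  [1/6, 1/12, -5/6, 1/4, 1/12] . pi = 0
  [1/12, 1/12, 1/4, -2/3, 7/12] . pi = 0
  [1, 1, 1, 1, 1] . pi = 1

Solving yields:
  pi_0 = 361/2599
  pi_1 = 2417/12995
  pi_2 = 2042/12995
  pi_3 = 3831/12995
  pi_4 = 580/2599

Verification (pi * P):
  361/2599*1/12 + 2417/12995*1/4 + 2042/12995*1/12 + 3831/12995*1/6 + 580/2599*1/12 = 361/2599 = pi_0  (ok)
  361/2599*1/2 + 2417/12995*1/12 + 2042/12995*1/4 + 3831/12995*1/12 + 580/2599*1/6 = 2417/12995 = pi_1  (ok)
  361/2599*1/6 + 2417/12995*1/12 + 2042/12995*1/6 + 3831/12995*1/4 + 580/2599*1/12 = 2042/12995 = pi_2  (ok)
  361/2599*1/12 + 2417/12995*1/12 + 2042/12995*1/4 + 3831/12995*1/3 + 580/2599*7/12 = 3831/12995 = pi_3  (ok)
  361/2599*1/6 + 2417/12995*1/2 + 2042/12995*1/4 + 3831/12995*1/6 + 580/2599*1/12 = 580/2599 = pi_4  (ok)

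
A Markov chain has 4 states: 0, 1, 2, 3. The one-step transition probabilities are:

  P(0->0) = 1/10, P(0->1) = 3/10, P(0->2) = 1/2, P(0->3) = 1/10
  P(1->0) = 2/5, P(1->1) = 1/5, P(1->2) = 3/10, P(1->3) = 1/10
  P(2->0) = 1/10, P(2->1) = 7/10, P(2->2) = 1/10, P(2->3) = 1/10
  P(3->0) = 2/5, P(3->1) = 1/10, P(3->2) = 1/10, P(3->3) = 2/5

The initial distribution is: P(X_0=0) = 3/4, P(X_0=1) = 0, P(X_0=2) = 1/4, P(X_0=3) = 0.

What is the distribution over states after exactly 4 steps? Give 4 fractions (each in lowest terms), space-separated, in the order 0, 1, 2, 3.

Propagating the distribution step by step (d_{t+1} = d_t * P):
d_0 = (0=3/4, 1=0, 2=1/4, 3=0)
  d_1[0] = 3/4*1/10 + 0*2/5 + 1/4*1/10 + 0*2/5 = 1/10
  d_1[1] = 3/4*3/10 + 0*1/5 + 1/4*7/10 + 0*1/10 = 2/5
  d_1[2] = 3/4*1/2 + 0*3/10 + 1/4*1/10 + 0*1/10 = 2/5
  d_1[3] = 3/4*1/10 + 0*1/10 + 1/4*1/10 + 0*2/5 = 1/10
d_1 = (0=1/10, 1=2/5, 2=2/5, 3=1/10)
  d_2[0] = 1/10*1/10 + 2/5*2/5 + 2/5*1/10 + 1/10*2/5 = 1/4
  d_2[1] = 1/10*3/10 + 2/5*1/5 + 2/5*7/10 + 1/10*1/10 = 2/5
  d_2[2] = 1/10*1/2 + 2/5*3/10 + 2/5*1/10 + 1/10*1/10 = 11/50
  d_2[3] = 1/10*1/10 + 2/5*1/10 + 2/5*1/10 + 1/10*2/5 = 13/100
d_2 = (0=1/4, 1=2/5, 2=11/50, 3=13/100)
  d_3[0] = 1/4*1/10 + 2/5*2/5 + 11/50*1/10 + 13/100*2/5 = 259/1000
  d_3[1] = 1/4*3/10 + 2/5*1/5 + 11/50*7/10 + 13/100*1/10 = 161/500
  d_3[2] = 1/4*1/2 + 2/5*3/10 + 11/50*1/10 + 13/100*1/10 = 7/25
  d_3[3] = 1/4*1/10 + 2/5*1/10 + 11/50*1/10 + 13/100*2/5 = 139/1000
d_3 = (0=259/1000, 1=161/500, 2=7/25, 3=139/1000)
  d_4[0] = 259/1000*1/10 + 161/500*2/5 + 7/25*1/10 + 139/1000*2/5 = 2383/10000
  d_4[1] = 259/1000*3/10 + 161/500*1/5 + 7/25*7/10 + 139/1000*1/10 = 44/125
  d_4[2] = 259/1000*1/2 + 161/500*3/10 + 7/25*1/10 + 139/1000*1/10 = 67/250
  d_4[3] = 259/1000*1/10 + 161/500*1/10 + 7/25*1/10 + 139/1000*2/5 = 1417/10000
d_4 = (0=2383/10000, 1=44/125, 2=67/250, 3=1417/10000)

Answer: 2383/10000 44/125 67/250 1417/10000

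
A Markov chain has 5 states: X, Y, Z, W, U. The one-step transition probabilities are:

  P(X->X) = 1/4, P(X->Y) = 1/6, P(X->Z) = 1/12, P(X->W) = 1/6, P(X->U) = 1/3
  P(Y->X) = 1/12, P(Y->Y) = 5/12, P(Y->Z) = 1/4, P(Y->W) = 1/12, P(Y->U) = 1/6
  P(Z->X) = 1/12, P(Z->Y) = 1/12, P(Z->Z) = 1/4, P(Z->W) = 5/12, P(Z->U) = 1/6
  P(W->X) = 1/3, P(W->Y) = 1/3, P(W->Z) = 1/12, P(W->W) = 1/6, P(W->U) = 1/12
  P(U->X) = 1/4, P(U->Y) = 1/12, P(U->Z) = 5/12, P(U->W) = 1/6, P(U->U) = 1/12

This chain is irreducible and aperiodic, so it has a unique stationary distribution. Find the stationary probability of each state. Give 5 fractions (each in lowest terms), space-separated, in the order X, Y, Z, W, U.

The stationary distribution satisfies pi = pi * P, i.e.:
  pi_X = 1/4*pi_X + 1/12*pi_Y + 1/12*pi_Z + 1/3*pi_W + 1/4*pi_U
  pi_Y = 1/6*pi_X + 5/12*pi_Y + 1/12*pi_Z + 1/3*pi_W + 1/12*pi_U
  pi_Z = 1/12*pi_X + 1/4*pi_Y + 1/4*pi_Z + 1/12*pi_W + 5/12*pi_U
  pi_W = 1/6*pi_X + 1/12*pi_Y + 5/12*pi_Z + 1/6*pi_W + 1/6*pi_U
  pi_U = 1/3*pi_X + 1/6*pi_Y + 1/6*pi_Z + 1/12*pi_W + 1/12*pi_U
with normalization: pi_X + pi_Y + pi_Z + pi_W + pi_U = 1.

Using the first 4 balance equations plus normalization, the linear system A*pi = b is:
  [-3/4, 1/12, 1/12, 1/3, 1/4] . pi = 0
  [1/6, -7/12, 1/12, 1/3, 1/12] . pi = 0
  [1/12, 1/4, -3/4, 1/12, 5/12] . pi = 0
  [1/6, 1/12, 5/12, -5/6, 1/6] . pi = 0
  [1, 1, 1, 1, 1] . pi = 1

Solving yields:
  pi_X = 852/4393
  pi_Y = 3947/17572
  pi_Z = 3729/17572
  pi_W = 883/4393
  pi_U = 739/4393

Verification (pi * P):
  852/4393*1/4 + 3947/17572*1/12 + 3729/17572*1/12 + 883/4393*1/3 + 739/4393*1/4 = 852/4393 = pi_X  (ok)
  852/4393*1/6 + 3947/17572*5/12 + 3729/17572*1/12 + 883/4393*1/3 + 739/4393*1/12 = 3947/17572 = pi_Y  (ok)
  852/4393*1/12 + 3947/17572*1/4 + 3729/17572*1/4 + 883/4393*1/12 + 739/4393*5/12 = 3729/17572 = pi_Z  (ok)
  852/4393*1/6 + 3947/17572*1/12 + 3729/17572*5/12 + 883/4393*1/6 + 739/4393*1/6 = 883/4393 = pi_W  (ok)
  852/4393*1/3 + 3947/17572*1/6 + 3729/17572*1/6 + 883/4393*1/12 + 739/4393*1/12 = 739/4393 = pi_U  (ok)

Answer: 852/4393 3947/17572 3729/17572 883/4393 739/4393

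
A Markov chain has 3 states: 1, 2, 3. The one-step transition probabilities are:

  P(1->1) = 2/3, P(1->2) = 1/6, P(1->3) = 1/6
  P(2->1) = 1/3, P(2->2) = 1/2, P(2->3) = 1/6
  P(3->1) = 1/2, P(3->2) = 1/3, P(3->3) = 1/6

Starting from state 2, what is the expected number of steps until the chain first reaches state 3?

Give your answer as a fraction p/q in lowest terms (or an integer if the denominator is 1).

Answer: 6

Derivation:
Let h_i = expected steps to first reach 3 from state i.
Boundary: h_3 = 0.
First-step equations for the other states:
  h_1 = 1 + 2/3*h_1 + 1/6*h_2 + 1/6*h_3
  h_2 = 1 + 1/3*h_1 + 1/2*h_2 + 1/6*h_3

Substituting h_3 = 0 and rearranging gives the linear system (I - Q) h = 1:
  [1/3, -1/6] . (h_1, h_2) = 1
  [-1/3, 1/2] . (h_1, h_2) = 1

Solving yields:
  h_1 = 6
  h_2 = 6

Starting state is 2, so the expected hitting time is h_2 = 6.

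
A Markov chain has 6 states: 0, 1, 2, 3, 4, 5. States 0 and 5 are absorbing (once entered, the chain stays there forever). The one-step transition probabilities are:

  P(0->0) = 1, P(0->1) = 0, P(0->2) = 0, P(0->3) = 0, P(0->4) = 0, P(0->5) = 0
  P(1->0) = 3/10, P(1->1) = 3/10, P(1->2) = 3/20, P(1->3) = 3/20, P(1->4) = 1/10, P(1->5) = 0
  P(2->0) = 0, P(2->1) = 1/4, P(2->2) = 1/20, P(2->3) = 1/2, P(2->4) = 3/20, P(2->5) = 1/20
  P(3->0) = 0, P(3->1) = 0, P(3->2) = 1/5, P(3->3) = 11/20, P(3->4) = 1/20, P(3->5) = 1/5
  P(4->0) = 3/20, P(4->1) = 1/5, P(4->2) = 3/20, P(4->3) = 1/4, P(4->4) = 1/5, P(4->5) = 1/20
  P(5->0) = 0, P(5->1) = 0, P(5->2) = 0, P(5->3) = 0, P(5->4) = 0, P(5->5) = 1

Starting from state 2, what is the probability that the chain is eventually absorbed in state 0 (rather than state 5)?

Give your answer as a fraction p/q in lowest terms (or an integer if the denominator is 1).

Answer: 2309/6732

Derivation:
Let a_i = P(absorbed in 0 | start in state i).
Boundary conditions: a_0 = 1, a_5 = 0.
For each transient state i, a_i = sum_j P(i->j) * a_j:
  a_1 = 3/10*a_0 + 3/10*a_1 + 3/20*a_2 + 3/20*a_3 + 1/10*a_4 + 0*a_5
  a_2 = 0*a_0 + 1/4*a_1 + 1/20*a_2 + 1/2*a_3 + 3/20*a_4 + 1/20*a_5
  a_3 = 0*a_0 + 0*a_1 + 1/5*a_2 + 11/20*a_3 + 1/20*a_4 + 1/5*a_5
  a_4 = 3/20*a_0 + 1/5*a_1 + 3/20*a_2 + 1/4*a_3 + 1/5*a_4 + 1/20*a_5

Substituting a_0 = 1 and a_5 = 0, rearrange to (I - Q) a = r where r[i] = P(i -> 0):
  [7/10, -3/20, -3/20, -1/10] . (a_1, a_2, a_3, a_4) = 3/10
  [-1/4, 19/20, -1/2, -3/20] . (a_1, a_2, a_3, a_4) = 0
  [0, -1/5, 9/20, -1/20] . (a_1, a_2, a_3, a_4) = 0
  [-1/5, -3/20, -1/4, 4/5] . (a_1, a_2, a_3, a_4) = 3/20

Solving yields:
  a_1 = 2063/3366
  a_2 = 2309/6732
  a_3 = 9/44
  a_4 = 287/612

Starting state is 2, so the absorption probability is a_2 = 2309/6732.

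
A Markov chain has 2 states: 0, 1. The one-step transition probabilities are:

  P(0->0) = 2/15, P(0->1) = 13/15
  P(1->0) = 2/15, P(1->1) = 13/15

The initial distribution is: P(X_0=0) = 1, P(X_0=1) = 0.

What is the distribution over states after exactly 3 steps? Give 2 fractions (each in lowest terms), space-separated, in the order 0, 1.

Answer: 2/15 13/15

Derivation:
Propagating the distribution step by step (d_{t+1} = d_t * P):
d_0 = (0=1, 1=0)
  d_1[0] = 1*2/15 + 0*2/15 = 2/15
  d_1[1] = 1*13/15 + 0*13/15 = 13/15
d_1 = (0=2/15, 1=13/15)
  d_2[0] = 2/15*2/15 + 13/15*2/15 = 2/15
  d_2[1] = 2/15*13/15 + 13/15*13/15 = 13/15
d_2 = (0=2/15, 1=13/15)
  d_3[0] = 2/15*2/15 + 13/15*2/15 = 2/15
  d_3[1] = 2/15*13/15 + 13/15*13/15 = 13/15
d_3 = (0=2/15, 1=13/15)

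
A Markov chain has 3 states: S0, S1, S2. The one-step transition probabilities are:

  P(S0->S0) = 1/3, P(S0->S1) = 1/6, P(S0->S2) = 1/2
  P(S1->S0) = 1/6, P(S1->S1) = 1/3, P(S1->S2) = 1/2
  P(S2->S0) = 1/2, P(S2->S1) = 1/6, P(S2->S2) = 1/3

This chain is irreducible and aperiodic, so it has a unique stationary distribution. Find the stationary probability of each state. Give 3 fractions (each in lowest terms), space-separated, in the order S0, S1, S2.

Answer: 13/35 1/5 3/7

Derivation:
The stationary distribution satisfies pi = pi * P, i.e.:
  pi_S0 = 1/3*pi_S0 + 1/6*pi_S1 + 1/2*pi_S2
  pi_S1 = 1/6*pi_S0 + 1/3*pi_S1 + 1/6*pi_S2
  pi_S2 = 1/2*pi_S0 + 1/2*pi_S1 + 1/3*pi_S2
with normalization: pi_S0 + pi_S1 + pi_S2 = 1.

Using the first 2 balance equations plus normalization, the linear system A*pi = b is:
  [-2/3, 1/6, 1/2] . pi = 0
  [1/6, -2/3, 1/6] . pi = 0
  [1, 1, 1] . pi = 1

Solving yields:
  pi_S0 = 13/35
  pi_S1 = 1/5
  pi_S2 = 3/7

Verification (pi * P):
  13/35*1/3 + 1/5*1/6 + 3/7*1/2 = 13/35 = pi_S0  (ok)
  13/35*1/6 + 1/5*1/3 + 3/7*1/6 = 1/5 = pi_S1  (ok)
  13/35*1/2 + 1/5*1/2 + 3/7*1/3 = 3/7 = pi_S2  (ok)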